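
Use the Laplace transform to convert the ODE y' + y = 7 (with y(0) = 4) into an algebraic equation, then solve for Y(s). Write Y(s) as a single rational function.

Apply the Laplace transform to the equation.
Using L{y'} = sY - y(0) = sY - 4, the left side becomes (s + 1)Y - (4).
The right side is L{7} = 7/s.
So (s + 1)Y = 7/s + (4).
Isolate Y and clear denominators.

Y(s) = (4*s + 7)/(s^2 + s)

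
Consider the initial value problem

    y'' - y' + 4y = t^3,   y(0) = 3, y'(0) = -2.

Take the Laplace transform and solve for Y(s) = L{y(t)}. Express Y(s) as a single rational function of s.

Y(s) = (3*s^5 - 5*s^4 + 6)/(s^6 - s^5 + 4*s^4)

Take the Laplace transform of both sides.
With L{y''} = s^2 Y - s·y(0) - y'(0) and L{y'} = sY - y(0), with y(0) = 3, y'(0) = -2: the LHS transforms to (s^2 - s + 4)Y - (3*s - 5).
The right side is L{t^3} = 6/s^4.
So (s^2 - s + 4)Y = 6/s^4 + (3*s - 5).
Divide through and combine into a single rational function.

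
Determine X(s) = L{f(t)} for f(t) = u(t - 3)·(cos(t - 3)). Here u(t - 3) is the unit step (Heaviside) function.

X(s) = s*exp(-3*s)/(s^2 + 1)

By the second shifting theorem, L{u(t - c)·g(t - c)} = e^(-cs)·G(s) with c = 3 and G(s) = L{g(t)}.
L{cos(t)} = s/(s^2 + 1).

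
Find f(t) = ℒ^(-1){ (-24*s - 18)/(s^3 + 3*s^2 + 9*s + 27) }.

Factor the denominator: s^3 + 3*s^2 + 9*s + 27 = (s + 3)*(s^2 + 9).
Partial fraction decomposition gives [3/(s + 3)] + [-3*s/(s^2 + 9)] + [-15/(s^2 + 9)].
Invert each term: 3/(s + 3) ↔ 3e^(-3t); -3·s/(s^2 + 9) ↔ -3cos(3t); -5·3/(s^2 + 9) ↔ -5sin(3t).

f(t) = -5*sin(3*t) - 3*cos(3*t) + 3*exp(-3*t)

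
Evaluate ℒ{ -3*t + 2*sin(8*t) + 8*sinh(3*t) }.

16/(s^2 + 64) + 24/(s^2 - 9) - 3/s^2

Apply the Laplace transform termwise.
(8)·[L{sinh(3t)} = 3/(s^2 - 9)]; (-3)·[L{t} = 1!/s^2 = 1/s^2]; (2)·[L{sin(8t)} = 8/(s^2 + 64)].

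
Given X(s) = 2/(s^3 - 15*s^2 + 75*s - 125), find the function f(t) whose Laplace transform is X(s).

f(t) = t^2*exp(5*t)

Rewrite the denominator: s^3 - 15*s^2 + 75*s - 125 = (s - 5)^3.
The form in (s - 5) signals a first-shifting-theorem factor e^(5t).
Since L{t^2} = 2!/s^3 = 2/s^3, the inverse is t^2*e^(5*t).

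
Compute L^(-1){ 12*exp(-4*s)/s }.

Heaviside(t - 4)*(12)

The factor e^(-4s) signals a time shift by c = 4 (second shifting theorem).
L{12} = 12/s, so L^-1{12/s} = 12.
Hence the inverse is u(t - 4) times that function evaluated at t - 4.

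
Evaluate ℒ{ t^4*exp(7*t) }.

L{t^4} = 4!/s^5 = 24/s^5.
By the first shifting theorem, multiplying by e^(7t) replaces s with s - 7.

24/(s - 7)^5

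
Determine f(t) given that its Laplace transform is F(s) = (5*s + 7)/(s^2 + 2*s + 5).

f(t) = exp(-t)*sin(2*t) + 5*exp(-t)*cos(2*t)

Complete the square in the denominator: s^2 + 2*s + 5 = (s + 1)^2 + 2^2.
Split the numerator to match: 5*s + 7 = 5·(s + 1) + 1·2.
Invert each term: 5·(s + 1)/((s + 1)^2 + 4) ↔ 5e^(-t)cos(2t); 1·2/((s + 1)^2 + 4) ↔ e^(-t)sin(2t).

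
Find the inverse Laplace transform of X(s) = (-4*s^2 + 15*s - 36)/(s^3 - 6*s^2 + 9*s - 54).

Factor the denominator: s^3 - 6*s^2 + 9*s - 54 = (s - 6)*(s^2 + 9).
Partial fraction decomposition gives [-2/(s - 6)] + [-2*s/(s^2 + 9)] + [3/(s^2 + 9)].
Invert each term: -2/(s - 6) ↔ -2e^(6t); -2·s/(s^2 + 9) ↔ -2cos(3t); 1·3/(s^2 + 9) ↔ sin(3t).

-2*exp(6*t) + sin(3*t) - 2*cos(3*t)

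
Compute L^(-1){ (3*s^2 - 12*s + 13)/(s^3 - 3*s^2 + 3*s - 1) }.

Factor the denominator: s^3 - 3*s^2 + 3*s - 1 = (s - 1)^3.
Partial fraction decomposition gives [3/(s - 1)] + [-6/(s - 1)^2] + [4/(s - 1)^3].
Invert each term: 3/(s - 1) ↔ 3e^(t); -6/(s - 1)^2 ↔ -6t·e^(t); 4/(s - 1)^3 ↔ (2)t^2·e^(t).

2*t^2*exp(t) - 6*t*exp(t) + 3*exp(t)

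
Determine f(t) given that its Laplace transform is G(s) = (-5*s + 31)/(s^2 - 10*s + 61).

f(t) = exp(5*t)*sin(6*t) - 5*exp(5*t)*cos(6*t)

Complete the square in the denominator: s^2 - 10*s + 61 = (s - 5)^2 + 6^2.
Split the numerator to match: -5*s + 31 = -5·(s - 5) + 1·6.
Invert each term: -5·(s - 5)/((s - 5)^2 + 36) ↔ -5e^(5t)cos(6t); 1·6/((s - 5)^2 + 36) ↔ e^(5t)sin(6t).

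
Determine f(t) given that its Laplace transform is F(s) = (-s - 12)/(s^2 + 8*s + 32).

Complete the square in the denominator: s^2 + 8*s + 32 = (s + 4)^2 + 4^2.
Split the numerator to match: -s - 12 = -1·(s + 4) - 2·4.
Invert each term: -1·(s + 4)/((s + 4)^2 + 16) ↔ -e^(-4t)cos(4t); -2·4/((s + 4)^2 + 16) ↔ -2e^(-4t)sin(4t).

f(t) = -2*exp(-4*t)*sin(4*t) - exp(-4*t)*cos(4*t)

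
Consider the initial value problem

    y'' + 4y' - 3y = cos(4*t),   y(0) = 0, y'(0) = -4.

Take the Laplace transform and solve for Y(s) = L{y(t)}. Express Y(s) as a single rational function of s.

Y(s) = (-4*s^2 + s - 64)/(s^4 + 4*s^3 + 13*s^2 + 64*s - 48)

Take the Laplace transform of both sides.
Using L{y''} = s^2 Y - s·y(0) - y'(0) and L{y'} = sY - y(0), with y(0) = 0, y'(0) = -4, the left side becomes (s^2 + 4*s - 3)Y - (-4).
The right side is L{cos(4*t)} = s/(s^2 + 16).
So (s^2 + 4*s - 3)Y = s/(s^2 + 16) + (-4).
Isolate Y and clear denominators.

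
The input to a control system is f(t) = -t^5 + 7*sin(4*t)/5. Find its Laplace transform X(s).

By linearity of the Laplace transform, transform each term separately.
(-1)·[L{t^5} = 5!/s^6 = 120/s^6]; (7/5)·[L{sin(4t)} = 4/(s^2 + 16)].

X(s) = 28/(5*(s^2 + 16)) - 120/s^6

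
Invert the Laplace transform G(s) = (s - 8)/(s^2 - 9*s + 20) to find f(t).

Factor the denominator: s^2 - 9*s + 20 = (s - 5)*(s - 4).
Partial fraction decomposition gives [4/(s - 4)] + [-3/(s - 5)].
Invert each term: 4/(s - 4) ↔ 4e^(4t); -3/(s - 5) ↔ -3e^(5t).

f(t) = -3*exp(5*t) + 4*exp(4*t)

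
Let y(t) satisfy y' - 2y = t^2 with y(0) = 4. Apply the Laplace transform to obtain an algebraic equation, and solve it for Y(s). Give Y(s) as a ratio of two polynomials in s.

Y(s) = (4*s^3 + 2)/(s^4 - 2*s^3)

Transform both sides with L{·}.
Using L{y'} = sY - y(0) = sY - 4, the left side becomes (s - 2)Y - (4).
The right side is L{t^2} = 2/s^3.
So (s - 2)Y = 2/s^3 + (4).
Solve for Y(s) and write it as one ratio of polynomials.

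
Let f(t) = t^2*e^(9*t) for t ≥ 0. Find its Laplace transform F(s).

F(s) = 2/(s - 9)^3

L{e^(9t)} = 1/(s - 9).
Then apply L{t^2·g(t)} = (-1)^2 d^2/ds^2[G(s)] with G(s) = 1/(s - 9):
differentiating 2 times and applying the sign gives 2/(s - 9)^3.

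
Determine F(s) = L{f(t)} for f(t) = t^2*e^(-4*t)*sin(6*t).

L{sin(6t)} = 6/(s^2 + 36).
Multiplying by e^(-4t) shifts s → s + 4, so L{e^(-4*t)*sin(6*t)} = 6/((s + 4)^2 + 36).
Then apply L{t^2·g(t)} = (-1)^2 d^2/ds^2[G(s)] with G(s) = 6/((s + 4)^2 + 36):
differentiating 2 times and applying the sign gives 36*(s^2 + 8*s + 4)/(s^2 + 8*s + 52)^3.

F(s) = 36*(s^2 + 8*s + 4)/(s^2 + 8*s + 52)^3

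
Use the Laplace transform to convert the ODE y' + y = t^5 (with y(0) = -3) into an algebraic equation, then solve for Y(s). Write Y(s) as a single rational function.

Y(s) = (-3*s^6 + 120)/(s^7 + s^6)

Laplace-transform each side.
With L{y'} = sY - y(0) = sY - (-3): the LHS transforms to (s + 1)Y - (-3).
The right side is L{t^5} = 120/s^6.
So (s + 1)Y = 120/s^6 + (-3).
Solve for Y(s) and write it as one ratio of polynomials.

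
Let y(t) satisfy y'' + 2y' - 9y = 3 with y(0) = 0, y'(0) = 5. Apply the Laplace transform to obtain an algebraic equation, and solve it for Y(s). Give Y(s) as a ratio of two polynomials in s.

Y(s) = (5*s + 3)/(s^3 + 2*s^2 - 9*s)

Transform both sides with L{·}.
Using L{y''} = s^2 Y - s·y(0) - y'(0) and L{y'} = sY - y(0), with y(0) = 0, y'(0) = 5, the left side becomes (s^2 + 2*s - 9)Y - (5).
The right side is L{3} = 3/s.
So (s^2 + 2*s - 9)Y = 3/s + (5).
Divide through and combine into a single rational function.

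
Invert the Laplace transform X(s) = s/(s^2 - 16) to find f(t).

f(t) = cosh(4*t)

Since L{cosh(4t)} = s/(s^2 - 16), the inverse is cosh(4*t).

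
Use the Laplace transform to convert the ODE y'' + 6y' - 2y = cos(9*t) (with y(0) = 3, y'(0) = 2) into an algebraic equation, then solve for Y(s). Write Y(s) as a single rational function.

Take the Laplace transform of both sides.
Using L{y''} = s^2 Y - s·y(0) - y'(0) and L{y'} = sY - y(0), with y(0) = 3, y'(0) = 2, the left side becomes (s^2 + 6*s - 2)Y - (3*s + 20).
The right side is L{cos(9*t)} = s/(s^2 + 81).
So (s^2 + 6*s - 2)Y = s/(s^2 + 81) + (3*s + 20).
Isolate Y and clear denominators.

Y(s) = (3*s^3 + 20*s^2 + 244*s + 1620)/(s^4 + 6*s^3 + 79*s^2 + 486*s - 162)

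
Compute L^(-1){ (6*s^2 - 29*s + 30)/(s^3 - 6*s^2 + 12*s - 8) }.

-2*t^2*exp(2*t) - 5*t*exp(2*t) + 6*exp(2*t)

Factor the denominator: s^3 - 6*s^2 + 12*s - 8 = (s - 2)^3.
Partial fraction decomposition gives [6/(s - 2)] + [-5/(s - 2)^2] + [-4/(s - 2)^3].
Invert each term: 6/(s - 2) ↔ 6e^(2t); -5/(s - 2)^2 ↔ -5t·e^(2t); -4/(s - 2)^3 ↔ (-2)t^2·e^(2t).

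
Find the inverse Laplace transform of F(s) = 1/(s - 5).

exp(5*t)

Since L{e^(5t)} = 1/(s - 5), the inverse is exp(5*t).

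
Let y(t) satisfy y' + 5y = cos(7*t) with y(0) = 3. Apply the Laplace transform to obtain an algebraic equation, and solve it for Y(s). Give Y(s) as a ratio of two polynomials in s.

Apply the Laplace transform to the equation.
With L{y'} = sY - y(0) = sY - 3: the LHS transforms to (s + 5)Y - (3).
The right side is L{cos(7*t)} = s/(s^2 + 49).
So (s + 5)Y = s/(s^2 + 49) + (3).
Solve for Y(s) and write it as one ratio of polynomials.

Y(s) = (3*s^2 + s + 147)/(s^3 + 5*s^2 + 49*s + 245)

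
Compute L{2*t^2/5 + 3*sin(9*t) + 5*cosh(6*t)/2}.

5*s/(2*(s^2 - 36)) + 27/(s^2 + 81) + 4/(5*s^3)

Apply the Laplace transform termwise.
(5/2)·[L{cosh(6t)} = s/(s^2 - 36)]; (2/5)·[L{t^2} = 2!/s^3 = 2/s^3]; (3)·[L{sin(9t)} = 9/(s^2 + 81)].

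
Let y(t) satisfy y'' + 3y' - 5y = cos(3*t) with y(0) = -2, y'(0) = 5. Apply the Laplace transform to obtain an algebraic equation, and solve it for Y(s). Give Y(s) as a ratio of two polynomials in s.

Take the Laplace transform of both sides.
Using L{y''} = s^2 Y - s·y(0) - y'(0) and L{y'} = sY - y(0), with y(0) = -2, y'(0) = 5, the left side becomes (s^2 + 3*s - 5)Y - (-2*s - 1).
The right side is L{cos(3*t)} = s/(s^2 + 9).
So (s^2 + 3*s - 5)Y = s/(s^2 + 9) + (-2*s - 1).
Isolate Y and clear denominators.

Y(s) = (-2*s^3 - s^2 - 17*s - 9)/(s^4 + 3*s^3 + 4*s^2 + 27*s - 45)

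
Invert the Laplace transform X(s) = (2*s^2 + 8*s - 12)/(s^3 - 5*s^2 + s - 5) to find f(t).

Factor the denominator: s^3 - 5*s^2 + s - 5 = (s - 5)*(s^2 + 1).
Partial fraction decomposition gives [3/(s - 5)] + [-s/(s^2 + 1)] + [3/(s^2 + 1)].
Invert each term: 3/(s - 5) ↔ 3e^(5t); -1·s/(s^2 + 1) ↔ -cos(t); 3·1/(s^2 + 1) ↔ 3sin(t).

f(t) = 3*exp(5*t) + 3*sin(t) - cos(t)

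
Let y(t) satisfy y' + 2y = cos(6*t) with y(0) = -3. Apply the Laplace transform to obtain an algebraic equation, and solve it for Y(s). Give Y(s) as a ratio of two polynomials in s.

Apply the Laplace transform to the equation.
With L{y'} = sY - y(0) = sY - (-3): the LHS transforms to (s + 2)Y - (-3).
The right side is L{cos(6*t)} = s/(s^2 + 36).
So (s + 2)Y = s/(s^2 + 36) + (-3).
Isolate Y and clear denominators.

Y(s) = (-3*s^2 + s - 108)/(s^3 + 2*s^2 + 36*s + 72)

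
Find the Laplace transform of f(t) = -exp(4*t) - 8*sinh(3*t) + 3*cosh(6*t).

3*s/(s^2 - 36) - 24/(s^2 - 9) - 1/(s - 4)

By linearity of the Laplace transform, transform each term separately.
(3)·[L{cosh(6t)} = s/(s^2 - 36)]; (-1)·[L{e^(4t)} = 1/(s - 4)]; (-8)·[L{sinh(3t)} = 3/(s^2 - 9)].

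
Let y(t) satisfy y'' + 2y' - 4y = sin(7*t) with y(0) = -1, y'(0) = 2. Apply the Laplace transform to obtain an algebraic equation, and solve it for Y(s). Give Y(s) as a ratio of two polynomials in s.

Take the Laplace transform of both sides.
Using L{y''} = s^2 Y - s·y(0) - y'(0) and L{y'} = sY - y(0), with y(0) = -1, y'(0) = 2, the left side becomes (s^2 + 2*s - 4)Y - (-s).
The right side is L{sin(7*t)} = 7/(s^2 + 49).
So (s^2 + 2*s - 4)Y = 7/(s^2 + 49) + (-s).
Solve for Y(s) and write it as one ratio of polynomials.

Y(s) = (-s^3 - 49*s + 7)/(s^4 + 2*s^3 + 45*s^2 + 98*s - 196)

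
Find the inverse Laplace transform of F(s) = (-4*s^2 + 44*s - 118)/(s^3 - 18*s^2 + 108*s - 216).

t^2*exp(6*t) - 4*t*exp(6*t) - 4*exp(6*t)

Factor the denominator: s^3 - 18*s^2 + 108*s - 216 = (s - 6)^3.
Partial fraction decomposition gives [-4/(s - 6)] + [-4/(s - 6)^2] + [2/(s - 6)^3].
Invert each term: -4/(s - 6) ↔ -4e^(6t); -4/(s - 6)^2 ↔ -4t·e^(6t); 2/(s - 6)^3 ↔ (1)t^2·e^(6t).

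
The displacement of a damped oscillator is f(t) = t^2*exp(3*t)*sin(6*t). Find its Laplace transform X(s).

X(s) = 36*(s^2 - 6*s - 3)/(s^2 - 6*s + 45)^3

L{sin(6t)} = 6/(s^2 + 36).
Multiplying by e^(3t) shifts s → s - 3, so L{exp(3*t)*sin(6*t)} = 6/((s - 3)^2 + 36).
Then apply L{t^2·g(t)} = (-1)^2 d^2/ds^2[G(s)] with G(s) = 6/((s - 3)^2 + 36):
differentiating 2 times and applying the sign gives 36*(s^2 - 6*s - 3)/(s^2 - 6*s + 45)^3.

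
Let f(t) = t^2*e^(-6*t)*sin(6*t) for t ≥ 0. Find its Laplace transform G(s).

L{sin(6t)} = 6/(s^2 + 36).
Multiplying by e^(-6t) shifts s → s + 6, so L{e^(-6*t)*sin(6*t)} = 6/((s + 6)^2 + 36).
Then apply L{t^2·g(t)} = (-1)^2 d^2/ds^2[H(s)] with H(s) = 6/((s + 6)^2 + 36):
differentiating 2 times and applying the sign gives 36*(s^2 + 12*s + 24)/(s^2 + 12*s + 72)^3.

G(s) = 36*(s^2 + 12*s + 24)/(s^2 + 12*s + 72)^3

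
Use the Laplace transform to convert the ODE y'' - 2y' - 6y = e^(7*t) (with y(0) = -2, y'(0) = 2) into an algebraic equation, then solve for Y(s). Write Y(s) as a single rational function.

Y(s) = (-2*s^2 + 20*s - 41)/(s^3 - 9*s^2 + 8*s + 42)

Apply the Laplace transform to the equation.
With L{y''} = s^2 Y - s·y(0) - y'(0) and L{y'} = sY - y(0), with y(0) = -2, y'(0) = 2: the LHS transforms to (s^2 - 2*s - 6)Y - (-2*s + 6).
The right side is L{e^(7*t)} = 1/(s - 7).
So (s^2 - 2*s - 6)Y = 1/(s - 7) + (-2*s + 6).
Divide through and combine into a single rational function.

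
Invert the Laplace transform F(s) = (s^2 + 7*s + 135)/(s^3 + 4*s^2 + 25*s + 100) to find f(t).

f(t) = 3*sin(5*t) - 2*cos(5*t) + 3*exp(-4*t)

Factor the denominator: s^3 + 4*s^2 + 25*s + 100 = (s + 4)*(s^2 + 25).
Partial fraction decomposition gives [3/(s + 4)] + [-2*s/(s^2 + 25)] + [15/(s^2 + 25)].
Invert each term: 3/(s + 4) ↔ 3e^(-4t); -2·s/(s^2 + 25) ↔ -2cos(5t); 3·5/(s^2 + 25) ↔ 3sin(5t).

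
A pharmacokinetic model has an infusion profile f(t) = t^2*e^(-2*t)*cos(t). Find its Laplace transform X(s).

L{cos(t)} = s/(s^2 + 1).
Multiplying by e^(-2t) shifts s → s + 2, so L{e^(-2*t)*cos(t)} = (s + 2)/((s + 2)^2 + 1).
Then apply L{t^2·g(t)} = (-1)^2 d^2/ds^2[G(s)] with G(s) = (s + 2)/((s + 2)^2 + 1):
differentiating 2 times and applying the sign gives 2*(s + 2)*(s^2 + 4*s + 1)/(s^2 + 4*s + 5)^3.

X(s) = 2*(s + 2)*(s^2 + 4*s + 1)/(s^2 + 4*s + 5)^3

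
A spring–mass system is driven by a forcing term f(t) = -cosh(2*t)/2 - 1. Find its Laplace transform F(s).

The transform is linear, so treat each term independently.
(-1/2)·[L{cosh(2t)} = s/(s^2 - 4)]; L{-1} = -1/s.

F(s) = -s/(2*(s^2 - 4)) - 1/s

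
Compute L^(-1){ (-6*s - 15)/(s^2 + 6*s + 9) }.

3*t*exp(-3*t) - 6*exp(-3*t)

Factor the denominator: s^2 + 6*s + 9 = (s + 3)^2.
Partial fraction decomposition gives [-6/(s + 3)] + [3/(s + 3)^2].
Invert each term: -6/(s + 3) ↔ -6e^(-3t); 3/(s + 3)^2 ↔ 3t·e^(-3t).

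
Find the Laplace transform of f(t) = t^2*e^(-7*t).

L{t^2} = 2!/s^3 = 2/s^3.
By the first shifting theorem, multiplying by e^(-7t) replaces s with s + 7.

2/(s + 7)^3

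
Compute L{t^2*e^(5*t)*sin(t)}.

2*(3*s^2 - 30*s + 74)/(s^2 - 10*s + 26)^3

L{sin(t)} = 1/(s^2 + 1).
Multiplying by e^(5t) shifts s → s - 5, so L{e^(5*t)*sin(t)} = 1/((s - 5)^2 + 1).
Then apply L{t^2·g(t)} = (-1)^2 d^2/ds^2[G(s)] with G(s) = 1/((s - 5)^2 + 1):
differentiating 2 times and applying the sign gives 2*(3*s^2 - 30*s + 74)/(s^2 - 10*s + 26)^3.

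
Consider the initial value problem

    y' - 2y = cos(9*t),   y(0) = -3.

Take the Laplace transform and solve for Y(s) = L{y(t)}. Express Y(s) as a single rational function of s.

Transform both sides with L{·}.
Using L{y'} = sY - y(0) = sY - (-3), the left side becomes (s - 2)Y - (-3).
The right side is L{cos(9*t)} = s/(s^2 + 81).
So (s - 2)Y = s/(s^2 + 81) + (-3).
Isolate Y and clear denominators.

Y(s) = (-3*s^2 + s - 243)/(s^3 - 2*s^2 + 81*s - 162)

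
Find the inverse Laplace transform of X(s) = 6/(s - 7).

Since L{e^(7t)} = 1/(s - 7), the inverse is e^(7*t), scaled by 6.

6*exp(7*t)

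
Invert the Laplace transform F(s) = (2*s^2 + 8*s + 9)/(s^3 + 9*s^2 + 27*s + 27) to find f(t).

Factor the denominator: s^3 + 9*s^2 + 27*s + 27 = (s + 3)^3.
Partial fraction decomposition gives [2/(s + 3)] + [-4/(s + 3)^2] + [3/(s + 3)^3].
Invert each term: 2/(s + 3) ↔ 2e^(-3t); -4/(s + 3)^2 ↔ -4t·e^(-3t); 3/(s + 3)^3 ↔ (3/2)t^2·e^(-3t).

f(t) = 3*t^2*exp(-3*t)/2 - 4*t*exp(-3*t) + 2*exp(-3*t)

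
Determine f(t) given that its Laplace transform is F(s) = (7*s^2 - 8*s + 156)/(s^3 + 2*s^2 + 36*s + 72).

f(t) = -2*sin(6*t) + 2*cos(6*t) + 5*exp(-2*t)

Factor the denominator: s^3 + 2*s^2 + 36*s + 72 = (s + 2)*(s^2 + 36).
Partial fraction decomposition gives [5/(s + 2)] + [2*s/(s^2 + 36)] + [-12/(s^2 + 36)].
Invert each term: 5/(s + 2) ↔ 5e^(-2t); 2·s/(s^2 + 36) ↔ 2cos(6t); -2·6/(s^2 + 36) ↔ -2sin(6t).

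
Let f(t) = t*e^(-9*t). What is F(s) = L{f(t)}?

L{e^(-9t)} = 1/(s + 9).
Then apply L{t·g(t)} = -d/ds[G(s)] with G(s) = 1/(s + 9):
differentiating 1 time and applying the sign gives (s + 9)^(-2).

F(s) = (s + 9)^(-2)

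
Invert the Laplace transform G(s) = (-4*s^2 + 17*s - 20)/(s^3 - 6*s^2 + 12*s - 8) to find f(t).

Factor the denominator: s^3 - 6*s^2 + 12*s - 8 = (s - 2)^3.
Partial fraction decomposition gives [-4/(s - 2)] + [(s - 2)^(-2)] + [-2/(s - 2)^3].
Invert each term: -4/(s - 2) ↔ -4e^(2t); 1/(s - 2)^2 ↔ t·e^(2t); -2/(s - 2)^3 ↔ (-1)t^2·e^(2t).

f(t) = -t^2*exp(2*t) + t*exp(2*t) - 4*exp(2*t)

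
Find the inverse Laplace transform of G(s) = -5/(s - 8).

Since L{e^(8t)} = 1/(s - 8), the inverse is e^(8*t), scaled by -5.

-5*exp(8*t)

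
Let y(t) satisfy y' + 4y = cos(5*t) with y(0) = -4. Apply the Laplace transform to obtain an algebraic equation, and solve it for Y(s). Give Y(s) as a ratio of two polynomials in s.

Y(s) = (-4*s^2 + s - 100)/(s^3 + 4*s^2 + 25*s + 100)

Laplace-transform each side.
Using L{y'} = sY - y(0) = sY - (-4), the left side becomes (s + 4)Y - (-4).
The right side is L{cos(5*t)} = s/(s^2 + 25).
So (s + 4)Y = s/(s^2 + 25) + (-4).
Solve for Y(s) and write it as one ratio of polynomials.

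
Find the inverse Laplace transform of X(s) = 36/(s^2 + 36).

Since L{sin(6t)} = 6/(s^2 + 36), the inverse is sin(6*t), scaled by 6.

6*sin(6*t)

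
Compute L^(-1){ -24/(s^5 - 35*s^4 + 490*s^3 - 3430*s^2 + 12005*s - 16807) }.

Rewrite the denominator: s^5 - 35*s^4 + 490*s^3 - 3430*s^2 + 12005*s - 16807 = (s - 7)^5.
The form in (s - 7) signals a first-shifting-theorem factor e^(7t).
Since L{t^4} = 4!/s^5 = 24/s^5, the inverse is t^4*e^(7*t), scaled by -1.

-t^4*exp(7*t)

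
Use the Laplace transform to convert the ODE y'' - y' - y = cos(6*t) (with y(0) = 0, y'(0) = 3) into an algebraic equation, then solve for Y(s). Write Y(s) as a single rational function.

Take the Laplace transform of both sides.
The derivative rules (L{y''} = s^2 Y - s·y(0) - y'(0) and L{y'} = sY - y(0), with y(0) = 0, y'(0) = 3) turn the left side into (s^2 - s - 1)Y - (3).
The right side is L{cos(6*t)} = s/(s^2 + 36).
So (s^2 - s - 1)Y = s/(s^2 + 36) + (3).
Solve for Y(s) and write it as one ratio of polynomials.

Y(s) = (3*s^2 + s + 108)/(s^4 - s^3 + 35*s^2 - 36*s - 36)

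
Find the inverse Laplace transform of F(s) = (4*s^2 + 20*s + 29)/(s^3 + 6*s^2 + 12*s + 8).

5*t^2*exp(-2*t)/2 + 4*t*exp(-2*t) + 4*exp(-2*t)

Factor the denominator: s^3 + 6*s^2 + 12*s + 8 = (s + 2)^3.
Partial fraction decomposition gives [4/(s + 2)] + [4/(s + 2)^2] + [5/(s + 2)^3].
Invert each term: 4/(s + 2) ↔ 4e^(-2t); 4/(s + 2)^2 ↔ 4t·e^(-2t); 5/(s + 2)^3 ↔ (5/2)t^2·e^(-2t).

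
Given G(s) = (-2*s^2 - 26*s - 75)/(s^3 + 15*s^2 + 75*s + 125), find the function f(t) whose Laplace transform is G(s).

Factor the denominator: s^3 + 15*s^2 + 75*s + 125 = (s + 5)^3.
Partial fraction decomposition gives [-2/(s + 5)] + [-6/(s + 5)^2] + [5/(s + 5)^3].
Invert each term: -2/(s + 5) ↔ -2e^(-5t); -6/(s + 5)^2 ↔ -6t·e^(-5t); 5/(s + 5)^3 ↔ (5/2)t^2·e^(-5t).

f(t) = 5*t^2*exp(-5*t)/2 - 6*t*exp(-5*t) - 2*exp(-5*t)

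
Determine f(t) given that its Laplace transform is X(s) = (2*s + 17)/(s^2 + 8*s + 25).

f(t) = 3*exp(-4*t)*sin(3*t) + 2*exp(-4*t)*cos(3*t)

Complete the square in the denominator: s^2 + 8*s + 25 = (s + 4)^2 + 3^2.
Split the numerator to match: 2*s + 17 = 2·(s + 4) + 3·3.
Invert each term: 2·(s + 4)/((s + 4)^2 + 9) ↔ 2e^(-4t)cos(3t); 3·3/((s + 4)^2 + 9) ↔ 3e^(-4t)sin(3t).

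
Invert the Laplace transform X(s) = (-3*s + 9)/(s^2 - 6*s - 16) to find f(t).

f(t) = -3*exp(3*t)*cosh(5*t)

Rewrite the denominator: s^2 - 6*s - 16 = (s - 3)^2 - 25.
The form in (s - 3) signals a first-shifting-theorem factor e^(3t).
Since L{cosh(5t)} = s/(s^2 - 25), the inverse is e^(3*t)*cosh(5*t), scaled by -3.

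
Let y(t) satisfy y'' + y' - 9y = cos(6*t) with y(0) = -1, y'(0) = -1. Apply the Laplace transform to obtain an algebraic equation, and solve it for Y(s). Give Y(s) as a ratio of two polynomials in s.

Y(s) = (-s^3 - 2*s^2 - 35*s - 72)/(s^4 + s^3 + 27*s^2 + 36*s - 324)

Transform both sides with L{·}.
With L{y''} = s^2 Y - s·y(0) - y'(0) and L{y'} = sY - y(0), with y(0) = -1, y'(0) = -1: the LHS transforms to (s^2 + s - 9)Y - (-s - 2).
The right side is L{cos(6*t)} = s/(s^2 + 36).
So (s^2 + s - 9)Y = s/(s^2 + 36) + (-s - 2).
Isolate Y and clear denominators.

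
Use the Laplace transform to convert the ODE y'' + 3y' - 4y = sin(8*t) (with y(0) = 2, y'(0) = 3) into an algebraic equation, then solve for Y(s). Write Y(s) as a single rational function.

Laplace-transform each side.
Using L{y''} = s^2 Y - s·y(0) - y'(0) and L{y'} = sY - y(0), with y(0) = 2, y'(0) = 3, the left side becomes (s^2 + 3*s - 4)Y - (2*s + 9).
The right side is L{sin(8*t)} = 8/(s^2 + 64).
So (s^2 + 3*s - 4)Y = 8/(s^2 + 64) + (2*s + 9).
Isolate Y and clear denominators.

Y(s) = (2*s^3 + 9*s^2 + 128*s + 584)/(s^4 + 3*s^3 + 60*s^2 + 192*s - 256)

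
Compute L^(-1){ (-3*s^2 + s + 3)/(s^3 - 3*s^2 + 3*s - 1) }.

t^2*exp(t)/2 - 5*t*exp(t) - 3*exp(t)

Factor the denominator: s^3 - 3*s^2 + 3*s - 1 = (s - 1)^3.
Partial fraction decomposition gives [-3/(s - 1)] + [-5/(s - 1)^2] + [(s - 1)^(-3)].
Invert each term: -3/(s - 1) ↔ -3e^(t); -5/(s - 1)^2 ↔ -5t·e^(t); 1/(s - 1)^3 ↔ (1/2)t^2·e^(t).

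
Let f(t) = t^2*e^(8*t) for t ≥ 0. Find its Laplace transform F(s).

F(s) = 2/(s - 8)^3

L{e^(8t)} = 1/(s - 8).
Then apply L{t^2·g(t)} = (-1)^2 d^2/ds^2[G(s)] with G(s) = 1/(s - 8):
differentiating 2 times and applying the sign gives 2/(s - 8)^3.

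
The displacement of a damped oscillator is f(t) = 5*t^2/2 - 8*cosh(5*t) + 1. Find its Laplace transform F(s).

F(s) = -8*s/(s^2 - 25) + 1/s + 5/s^3

The transform is linear, so treat each term independently.
L{1} = 1/s; (-8)·[L{cosh(5t)} = s/(s^2 - 25)]; (5/2)·[L{t^2} = 2!/s^3 = 2/s^3].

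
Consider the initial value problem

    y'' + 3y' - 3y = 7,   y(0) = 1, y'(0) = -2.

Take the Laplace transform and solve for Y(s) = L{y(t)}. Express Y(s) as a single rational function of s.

Laplace-transform each side.
The derivative rules (L{y''} = s^2 Y - s·y(0) - y'(0) and L{y'} = sY - y(0), with y(0) = 1, y'(0) = -2) turn the left side into (s^2 + 3*s - 3)Y - (s + 1).
The right side is L{7} = 7/s.
So (s^2 + 3*s - 3)Y = 7/s + (s + 1).
Isolate Y and clear denominators.

Y(s) = (s^2 + s + 7)/(s^3 + 3*s^2 - 3*s)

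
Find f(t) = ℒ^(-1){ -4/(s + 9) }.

f(t) = -4*exp(-9*t)

Since L{e^(-9t)} = 1/(s + 9), the inverse is e^(-9*t), scaled by -4.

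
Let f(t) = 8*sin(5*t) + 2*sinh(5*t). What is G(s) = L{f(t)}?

G(s) = 40/(s^2 + 25) + 10/(s^2 - 25)

By linearity of the Laplace transform, transform each term separately.
(2)·[L{sinh(5t)} = 5/(s^2 - 25)]; (8)·[L{sin(5t)} = 5/(s^2 + 25)].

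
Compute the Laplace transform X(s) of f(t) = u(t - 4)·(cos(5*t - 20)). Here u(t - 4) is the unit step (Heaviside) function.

By the second shifting theorem, L{u(t - c)·g(t - c)} = e^(-cs)·G(s) with c = 4 and G(s) = L{g(t)}.
L{cos(5t)} = s/(s^2 + 25).

X(s) = s*exp(-4*s)/(s^2 + 25)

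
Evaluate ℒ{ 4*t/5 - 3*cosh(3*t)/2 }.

The transform is linear, so treat each term independently.
(-3/2)·[L{cosh(3t)} = s/(s^2 - 9)]; (4/5)·[L{t} = 1!/s^2 = 1/s^2].

-3*s/(2*(s^2 - 9)) + 4/(5*s^2)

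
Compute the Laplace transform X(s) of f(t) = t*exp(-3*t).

L{e^(-3t)} = 1/(s + 3).
Then apply L{t·g(t)} = -d/ds[G(s)] with G(s) = 1/(s + 3):
differentiating 1 time and applying the sign gives (s + 3)^(-2).

X(s) = (s + 3)^(-2)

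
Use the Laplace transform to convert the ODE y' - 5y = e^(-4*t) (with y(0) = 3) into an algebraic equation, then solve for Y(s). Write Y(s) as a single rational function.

Y(s) = (3*s + 13)/(s^2 - s - 20)

Take the Laplace transform of both sides.
Using L{y'} = sY - y(0) = sY - 3, the left side becomes (s - 5)Y - (3).
The right side is L{e^(-4*t)} = 1/(s + 4).
So (s - 5)Y = 1/(s + 4) + (3).
Isolate Y and clear denominators.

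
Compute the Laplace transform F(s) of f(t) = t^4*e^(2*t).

L{t^4} = 4!/s^5 = 24/s^5.
By the first shifting theorem, multiplying by e^(2t) replaces s with s - 2.

F(s) = 24/(s - 2)^5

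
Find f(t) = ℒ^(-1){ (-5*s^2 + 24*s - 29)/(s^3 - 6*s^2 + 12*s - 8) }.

Factor the denominator: s^3 - 6*s^2 + 12*s - 8 = (s - 2)^3.
Partial fraction decomposition gives [-5/(s - 2)] + [4/(s - 2)^2] + [-1/(s - 2)^3].
Invert each term: -5/(s - 2) ↔ -5e^(2t); 4/(s - 2)^2 ↔ 4t·e^(2t); -1/(s - 2)^3 ↔ (-1/2)t^2·e^(2t).

f(t) = -t^2*exp(2*t)/2 + 4*t*exp(2*t) - 5*exp(2*t)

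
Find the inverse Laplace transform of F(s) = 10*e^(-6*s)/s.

The factor e^(-6s) signals a time shift by c = 6 (second shifting theorem).
L{10} = 10/s, so L^-1{10/s} = 10.
Hence the inverse is u(t - 6) times that function evaluated at t - 6.

Heaviside(t - 6)*(10)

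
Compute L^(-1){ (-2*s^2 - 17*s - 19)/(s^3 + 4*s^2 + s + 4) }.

-5*sin(t) - 3*cos(t) + exp(-4*t)

Factor the denominator: s^3 + 4*s^2 + s + 4 = (s + 4)*(s^2 + 1).
Partial fraction decomposition gives [1/(s + 4)] + [-3*s/(s^2 + 1)] + [-5/(s^2 + 1)].
Invert each term: 1/(s + 4) ↔ e^(-4t); -3·s/(s^2 + 1) ↔ -3cos(t); -5·1/(s^2 + 1) ↔ -5sin(t).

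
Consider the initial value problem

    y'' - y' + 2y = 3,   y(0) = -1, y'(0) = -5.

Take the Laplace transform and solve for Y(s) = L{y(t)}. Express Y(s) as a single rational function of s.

Take the Laplace transform of both sides.
The derivative rules (L{y''} = s^2 Y - s·y(0) - y'(0) and L{y'} = sY - y(0), with y(0) = -1, y'(0) = -5) turn the left side into (s^2 - s + 2)Y - (-s - 4).
The right side is L{3} = 3/s.
So (s^2 - s + 2)Y = 3/s + (-s - 4).
Isolate Y and clear denominators.

Y(s) = (-s^2 - 4*s + 3)/(s^3 - s^2 + 2*s)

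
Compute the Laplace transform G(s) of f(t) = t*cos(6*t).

G(s) = (s - 6)*(s + 6)/(s^2 + 36)^2

L{cos(6t)} = s/(s^2 + 36).
Then apply L{t·g(t)} = -d/ds[H(s)] with H(s) = s/(s^2 + 36):
differentiating 1 time and applying the sign gives (s - 6)*(s + 6)/(s^2 + 36)^2.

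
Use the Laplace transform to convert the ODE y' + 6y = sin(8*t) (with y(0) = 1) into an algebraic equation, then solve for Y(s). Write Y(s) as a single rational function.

Y(s) = (s^2 + 72)/(s^3 + 6*s^2 + 64*s + 384)

Take the Laplace transform of both sides.
The derivative rules (L{y'} = sY - y(0) = sY - 1) turn the left side into (s + 6)Y - (1).
The right side is L{sin(8*t)} = 8/(s^2 + 64).
So (s + 6)Y = 8/(s^2 + 64) + (1).
Divide through and combine into a single rational function.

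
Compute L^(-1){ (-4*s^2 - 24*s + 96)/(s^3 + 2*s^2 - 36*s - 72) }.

Factor the denominator: s^3 + 2*s^2 - 36*s - 72 = (s - 6)*(s + 2)*(s + 6).
Partial fraction decomposition gives [2/(s + 6)] + [-4/(s + 2)] + [-2/(s - 6)].
Invert each term: 2/(s + 6) ↔ 2e^(-6t); -4/(s + 2) ↔ -4e^(-2t); -2/(s - 6) ↔ -2e^(6t).

-2*exp(6*t) - 4*exp(-2*t) + 2*exp(-6*t)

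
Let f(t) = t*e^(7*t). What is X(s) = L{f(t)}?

X(s) = (s - 7)^(-2)

L{t} = 1!/s^2 = 1/s^2.
By the first shifting theorem, multiplying by e^(7t) replaces s with s - 7.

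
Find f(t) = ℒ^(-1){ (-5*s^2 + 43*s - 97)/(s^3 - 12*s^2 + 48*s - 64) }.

f(t) = -5*t^2*exp(4*t)/2 + 3*t*exp(4*t) - 5*exp(4*t)

Factor the denominator: s^3 - 12*s^2 + 48*s - 64 = (s - 4)^3.
Partial fraction decomposition gives [-5/(s - 4)] + [3/(s - 4)^2] + [-5/(s - 4)^3].
Invert each term: -5/(s - 4) ↔ -5e^(4t); 3/(s - 4)^2 ↔ 3t·e^(4t); -5/(s - 4)^3 ↔ (-5/2)t^2·e^(4t).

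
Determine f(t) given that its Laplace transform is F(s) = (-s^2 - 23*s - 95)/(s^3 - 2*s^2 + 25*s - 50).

f(t) = -5*exp(2*t) - 3*sin(5*t) + 4*cos(5*t)

Factor the denominator: s^3 - 2*s^2 + 25*s - 50 = (s - 2)*(s^2 + 25).
Partial fraction decomposition gives [-5/(s - 2)] + [4*s/(s^2 + 25)] + [-15/(s^2 + 25)].
Invert each term: -5/(s - 2) ↔ -5e^(2t); 4·s/(s^2 + 25) ↔ 4cos(5t); -3·5/(s^2 + 25) ↔ -3sin(5t).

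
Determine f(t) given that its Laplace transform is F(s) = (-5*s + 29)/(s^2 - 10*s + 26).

Complete the square in the denominator: s^2 - 10*s + 26 = (s - 5)^2 + 1^2.
Split the numerator to match: -5*s + 29 = -5·(s - 5) + 4·1.
Invert each term: -5·(s - 5)/((s - 5)^2 + 1) ↔ -5e^(5t)cos(t); 4·1/((s - 5)^2 + 1) ↔ 4e^(5t)sin(t).

f(t) = 4*exp(5*t)*sin(t) - 5*exp(5*t)*cos(t)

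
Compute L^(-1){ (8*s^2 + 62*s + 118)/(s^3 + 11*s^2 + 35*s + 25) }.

-2*t*exp(-5*t) + 4*exp(-t) + 4*exp(-5*t)

Factor the denominator: s^3 + 11*s^2 + 35*s + 25 = (s + 1)*(s + 5)^2.
Partial fraction decomposition gives [4/(s + 5)] + [-2/(s + 5)^2] + [4/(s + 1)].
Invert each term: 4/(s + 5) ↔ 4e^(-5t); -2/(s + 5)^2 ↔ -2t·e^(-5t); 4/(s + 1) ↔ 4e^(-t).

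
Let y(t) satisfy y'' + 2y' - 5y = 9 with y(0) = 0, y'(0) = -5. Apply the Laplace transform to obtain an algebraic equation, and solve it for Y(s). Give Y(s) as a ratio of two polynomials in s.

Y(s) = (-5*s + 9)/(s^3 + 2*s^2 - 5*s)

Apply the Laplace transform to the equation.
With L{y''} = s^2 Y - s·y(0) - y'(0) and L{y'} = sY - y(0), with y(0) = 0, y'(0) = -5: the LHS transforms to (s^2 + 2*s - 5)Y - (-5).
The right side is L{9} = 9/s.
So (s^2 + 2*s - 5)Y = 9/s + (-5).
Solve for Y(s) and write it as one ratio of polynomials.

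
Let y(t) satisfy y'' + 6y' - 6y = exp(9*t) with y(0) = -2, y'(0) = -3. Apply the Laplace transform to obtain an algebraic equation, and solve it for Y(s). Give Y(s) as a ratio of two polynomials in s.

Laplace-transform each side.
With L{y''} = s^2 Y - s·y(0) - y'(0) and L{y'} = sY - y(0), with y(0) = -2, y'(0) = -3: the LHS transforms to (s^2 + 6*s - 6)Y - (-2*s - 15).
The right side is L{exp(9*t)} = 1/(s - 9).
So (s^2 + 6*s - 6)Y = 1/(s - 9) + (-2*s - 15).
Isolate Y and clear denominators.

Y(s) = (-2*s^2 + 3*s + 136)/(s^3 - 3*s^2 - 60*s + 54)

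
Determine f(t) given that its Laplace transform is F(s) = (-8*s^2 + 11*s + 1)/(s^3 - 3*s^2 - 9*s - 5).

Factor the denominator: s^3 - 3*s^2 - 9*s - 5 = (s - 5)*(s + 1)^2.
Partial fraction decomposition gives [-4/(s + 1)] + [3/(s + 1)^2] + [-4/(s - 5)].
Invert each term: -4/(s + 1) ↔ -4e^(-t); 3/(s + 1)^2 ↔ 3t·e^(-t); -4/(s - 5) ↔ -4e^(5t).

f(t) = 3*t*exp(-t) - 4*exp(5*t) - 4*exp(-t)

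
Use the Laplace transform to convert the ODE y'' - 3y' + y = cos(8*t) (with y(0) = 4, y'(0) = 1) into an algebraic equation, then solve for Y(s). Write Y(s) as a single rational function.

Y(s) = (4*s^3 - 11*s^2 + 257*s - 704)/(s^4 - 3*s^3 + 65*s^2 - 192*s + 64)

Apply the Laplace transform to the equation.
With L{y''} = s^2 Y - s·y(0) - y'(0) and L{y'} = sY - y(0), with y(0) = 4, y'(0) = 1: the LHS transforms to (s^2 - 3*s + 1)Y - (4*s - 11).
The right side is L{cos(8*t)} = s/(s^2 + 64).
So (s^2 - 3*s + 1)Y = s/(s^2 + 64) + (4*s - 11).
Solve for Y(s) and write it as one ratio of polynomials.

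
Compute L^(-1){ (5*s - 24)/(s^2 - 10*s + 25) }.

Factor the denominator: s^2 - 10*s + 25 = (s - 5)^2.
Partial fraction decomposition gives [5/(s - 5)] + [(s - 5)^(-2)].
Invert each term: 5/(s - 5) ↔ 5e^(5t); 1/(s - 5)^2 ↔ t·e^(5t).

t*exp(5*t) + 5*exp(5*t)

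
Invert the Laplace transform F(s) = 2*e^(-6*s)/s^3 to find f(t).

f(t) = Heaviside(t - 6)*((t - 6)^2)

The factor e^(-6s) signals a time shift by c = 6 (second shifting theorem).
L{t^2} = 2!/s^3 = 2/s^3, so L^-1{2/s^3} = t^2.
Hence the inverse is u(t - 6) times that function evaluated at t - 6.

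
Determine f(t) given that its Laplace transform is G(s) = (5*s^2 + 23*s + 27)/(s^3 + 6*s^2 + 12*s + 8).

f(t) = t^2*exp(-2*t)/2 + 3*t*exp(-2*t) + 5*exp(-2*t)

Factor the denominator: s^3 + 6*s^2 + 12*s + 8 = (s + 2)^3.
Partial fraction decomposition gives [5/(s + 2)] + [3/(s + 2)^2] + [(s + 2)^(-3)].
Invert each term: 5/(s + 2) ↔ 5e^(-2t); 3/(s + 2)^2 ↔ 3t·e^(-2t); 1/(s + 2)^3 ↔ (1/2)t^2·e^(-2t).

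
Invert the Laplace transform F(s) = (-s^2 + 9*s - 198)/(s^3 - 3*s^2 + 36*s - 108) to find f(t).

f(t) = -4*exp(3*t) + 3*sin(6*t) + 3*cos(6*t)

Factor the denominator: s^3 - 3*s^2 + 36*s - 108 = (s - 3)*(s^2 + 36).
Partial fraction decomposition gives [-4/(s - 3)] + [3*s/(s^2 + 36)] + [18/(s^2 + 36)].
Invert each term: -4/(s - 3) ↔ -4e^(3t); 3·s/(s^2 + 36) ↔ 3cos(6t); 3·6/(s^2 + 36) ↔ 3sin(6t).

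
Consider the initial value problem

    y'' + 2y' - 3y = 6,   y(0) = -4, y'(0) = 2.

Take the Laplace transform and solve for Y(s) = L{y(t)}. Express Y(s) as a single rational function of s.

Take the Laplace transform of both sides.
With L{y''} = s^2 Y - s·y(0) - y'(0) and L{y'} = sY - y(0), with y(0) = -4, y'(0) = 2: the LHS transforms to (s^2 + 2*s - 3)Y - (-4*s - 6).
The right side is L{6} = 6/s.
So (s^2 + 2*s - 3)Y = 6/s + (-4*s - 6).
Divide through and combine into a single rational function.

Y(s) = (-4*s^2 - 6*s + 6)/(s^3 + 2*s^2 - 3*s)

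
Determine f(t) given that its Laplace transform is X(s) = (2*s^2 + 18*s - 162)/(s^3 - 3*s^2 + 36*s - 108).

f(t) = -2*exp(3*t) + 5*sin(6*t) + 4*cos(6*t)

Factor the denominator: s^3 - 3*s^2 + 36*s - 108 = (s - 3)*(s^2 + 36).
Partial fraction decomposition gives [-2/(s - 3)] + [4*s/(s^2 + 36)] + [30/(s^2 + 36)].
Invert each term: -2/(s - 3) ↔ -2e^(3t); 4·s/(s^2 + 36) ↔ 4cos(6t); 5·6/(s^2 + 36) ↔ 5sin(6t).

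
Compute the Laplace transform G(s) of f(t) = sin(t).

L{sin(t)} = 1/(s^2 + 1).

G(s) = 1/(s^2 + 1)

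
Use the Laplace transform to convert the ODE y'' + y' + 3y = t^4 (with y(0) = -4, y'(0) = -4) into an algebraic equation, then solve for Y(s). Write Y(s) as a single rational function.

Take the Laplace transform of both sides.
Using L{y''} = s^2 Y - s·y(0) - y'(0) and L{y'} = sY - y(0), with y(0) = -4, y'(0) = -4, the left side becomes (s^2 + s + 3)Y - (-4*s - 8).
The right side is L{t^4} = 24/s^5.
So (s^2 + s + 3)Y = 24/s^5 + (-4*s - 8).
Divide through and combine into a single rational function.

Y(s) = (-4*s^6 - 8*s^5 + 24)/(s^7 + s^6 + 3*s^5)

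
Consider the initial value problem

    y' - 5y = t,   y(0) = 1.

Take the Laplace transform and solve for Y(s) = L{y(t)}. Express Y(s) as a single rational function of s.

Y(s) = (s^2 + 1)/(s^3 - 5*s^2)

Laplace-transform each side.
Using L{y'} = sY - y(0) = sY - 1, the left side becomes (s - 5)Y - (1).
The right side is L{t} = s^(-2).
So (s - 5)Y = s^(-2) + (1).
Isolate Y and clear denominators.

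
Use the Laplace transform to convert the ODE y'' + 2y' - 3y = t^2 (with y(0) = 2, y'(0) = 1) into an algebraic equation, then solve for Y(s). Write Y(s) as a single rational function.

Y(s) = (2*s^4 + 5*s^3 + 2)/(s^5 + 2*s^4 - 3*s^3)

Apply the Laplace transform to the equation.
Using L{y''} = s^2 Y - s·y(0) - y'(0) and L{y'} = sY - y(0), with y(0) = 2, y'(0) = 1, the left side becomes (s^2 + 2*s - 3)Y - (2*s + 5).
The right side is L{t^2} = 2/s^3.
So (s^2 + 2*s - 3)Y = 2/s^3 + (2*s + 5).
Solve for Y(s) and write it as one ratio of polynomials.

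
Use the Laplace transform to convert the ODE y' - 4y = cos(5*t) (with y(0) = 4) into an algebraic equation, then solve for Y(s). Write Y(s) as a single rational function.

Transform both sides with L{·}.
With L{y'} = sY - y(0) = sY - 4: the LHS transforms to (s - 4)Y - (4).
The right side is L{cos(5*t)} = s/(s^2 + 25).
So (s - 4)Y = s/(s^2 + 25) + (4).
Divide through and combine into a single rational function.

Y(s) = (4*s^2 + s + 100)/(s^3 - 4*s^2 + 25*s - 100)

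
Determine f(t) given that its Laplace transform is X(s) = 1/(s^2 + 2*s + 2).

Rewrite the denominator: s^2 + 2*s + 2 = (s + 1)^2 + 1.
The form in (s + 1) signals a first-shifting-theorem factor e^(-t).
Since L{sin(t)} = 1/(s^2 + 1), the inverse is exp(-t)*sin(t).

f(t) = exp(-t)*sin(t)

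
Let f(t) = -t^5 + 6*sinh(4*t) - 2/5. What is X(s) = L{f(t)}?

X(s) = 24/(s^2 - 16) - 2/(5*s) - 120/s^6

By linearity of the Laplace transform, transform each term separately.
(-1)·[L{t^5} = 5!/s^6 = 120/s^6]; (6)·[L{sinh(4t)} = 4/(s^2 - 16)]; L{-2/5} = (-2/5)/s.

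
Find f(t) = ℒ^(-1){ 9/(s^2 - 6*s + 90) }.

f(t) = exp(3*t)*sin(9*t)

Rewrite the denominator: s^2 - 6*s + 90 = (s - 3)^2 + 81.
The form in (s - 3) signals a first-shifting-theorem factor e^(3t).
Since L{sin(9t)} = 9/(s^2 + 81), the inverse is e^(3*t)*sin(9*t).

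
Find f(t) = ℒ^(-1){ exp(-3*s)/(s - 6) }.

The factor e^(-3s) signals a time shift by c = 3 (second shifting theorem).
L{e^(6t)} = 1/(s - 6), so L^-1{1/(s - 6)} = exp(6*t).
Hence the inverse is u(t - 3) times that function evaluated at t - 3.

f(t) = Heaviside(t - 3)*(exp(6*t - 18))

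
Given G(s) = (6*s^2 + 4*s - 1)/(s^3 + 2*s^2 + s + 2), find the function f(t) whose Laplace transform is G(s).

Factor the denominator: s^3 + 2*s^2 + s + 2 = (s + 2)*(s^2 + 1).
Partial fraction decomposition gives [3/(s + 2)] + [3*s/(s^2 + 1)] + [-2/(s^2 + 1)].
Invert each term: 3/(s + 2) ↔ 3e^(-2t); 3·s/(s^2 + 1) ↔ 3cos(t); -2·1/(s^2 + 1) ↔ -2sin(t).

f(t) = -2*sin(t) + 3*cos(t) + 3*exp(-2*t)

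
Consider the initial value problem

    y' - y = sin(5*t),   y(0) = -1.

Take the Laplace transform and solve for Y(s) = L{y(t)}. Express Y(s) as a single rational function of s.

Laplace-transform each side.
With L{y'} = sY - y(0) = sY - (-1): the LHS transforms to (s - 1)Y - (-1).
The right side is L{sin(5*t)} = 5/(s^2 + 25).
So (s - 1)Y = 5/(s^2 + 25) + (-1).
Divide through and combine into a single rational function.

Y(s) = (-s^2 - 20)/(s^3 - s^2 + 25*s - 25)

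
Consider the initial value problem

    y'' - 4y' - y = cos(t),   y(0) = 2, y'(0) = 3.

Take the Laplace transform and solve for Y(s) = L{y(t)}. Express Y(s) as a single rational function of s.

Y(s) = (2*s^3 - 5*s^2 + 3*s - 5)/(s^4 - 4*s^3 - 4*s - 1)

Apply the Laplace transform to the equation.
The derivative rules (L{y''} = s^2 Y - s·y(0) - y'(0) and L{y'} = sY - y(0), with y(0) = 2, y'(0) = 3) turn the left side into (s^2 - 4*s - 1)Y - (2*s - 5).
The right side is L{cos(t)} = s/(s^2 + 1).
So (s^2 - 4*s - 1)Y = s/(s^2 + 1) + (2*s - 5).
Isolate Y and clear denominators.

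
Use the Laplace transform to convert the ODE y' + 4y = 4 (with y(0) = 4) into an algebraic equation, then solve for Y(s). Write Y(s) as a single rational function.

Laplace-transform each side.
The derivative rules (L{y'} = sY - y(0) = sY - 4) turn the left side into (s + 4)Y - (4).
The right side is L{4} = 4/s.
So (s + 4)Y = 4/s + (4).
Solve for Y(s) and write it as one ratio of polynomials.

Y(s) = (4*s + 4)/(s^2 + 4*s)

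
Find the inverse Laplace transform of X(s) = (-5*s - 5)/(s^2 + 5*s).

-1 - 4*exp(-5*t)

Factor the denominator: s^2 + 5*s = s*(s + 5).
Partial fraction decomposition gives [-1/s] + [-4/(s + 5)].
Invert each term: -1/(s - 0) ↔ -e^(0t); -4/(s + 5) ↔ -4e^(-5t).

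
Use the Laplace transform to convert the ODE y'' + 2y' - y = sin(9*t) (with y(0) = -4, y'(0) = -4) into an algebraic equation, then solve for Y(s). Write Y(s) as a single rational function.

Transform both sides with L{·}.
With L{y''} = s^2 Y - s·y(0) - y'(0) and L{y'} = sY - y(0), with y(0) = -4, y'(0) = -4: the LHS transforms to (s^2 + 2*s - 1)Y - (-4*s - 12).
The right side is L{sin(9*t)} = 9/(s^2 + 81).
So (s^2 + 2*s - 1)Y = 9/(s^2 + 81) + (-4*s - 12).
Solve for Y(s) and write it as one ratio of polynomials.

Y(s) = (-4*s^3 - 12*s^2 - 324*s - 963)/(s^4 + 2*s^3 + 80*s^2 + 162*s - 81)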